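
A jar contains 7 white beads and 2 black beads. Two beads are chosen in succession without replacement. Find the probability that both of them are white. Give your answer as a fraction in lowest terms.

P(every draw is white) = 7/9 × 6/8 = 42/72 = 7/12.

7/12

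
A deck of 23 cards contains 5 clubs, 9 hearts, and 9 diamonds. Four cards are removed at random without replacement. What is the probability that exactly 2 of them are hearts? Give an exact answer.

One ordering (hearts drawn first) has probability 9/23 × 8/22 × 14/21 × 13/20 = 13104/212520 = 78/1265.
There are C(4,2) = 6 such orderings, each equally likely, so P = 6 × 78/1265 = 468/1265.

468/1265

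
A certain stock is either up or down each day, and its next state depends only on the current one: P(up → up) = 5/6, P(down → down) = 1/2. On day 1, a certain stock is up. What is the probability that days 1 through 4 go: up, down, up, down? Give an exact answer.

1/72

Day 1 is given. For each transition, use the conditional probability from the current state:
P(down | up) = 1/6; P(up | down) = 1/2; P(down | up) = 1/6.
P = 1/6 × 1/2 × 1/6 = 1/72.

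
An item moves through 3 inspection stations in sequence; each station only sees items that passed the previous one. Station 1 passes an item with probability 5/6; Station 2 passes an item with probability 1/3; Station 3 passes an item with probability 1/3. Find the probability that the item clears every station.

5/54

Each stage is reached only if all earlier stages succeed, so
P = 5/6 × 1/3 × 1/3 = 5/54.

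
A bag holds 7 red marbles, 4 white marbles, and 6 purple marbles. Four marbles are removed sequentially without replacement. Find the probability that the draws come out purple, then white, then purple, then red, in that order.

1/68

Each draw changes the counts, so multiply the conditional probabilities along the sequence:
P = 6/17 × 4/16 × 5/15 × 7/14 = 840/57120 = 1/68.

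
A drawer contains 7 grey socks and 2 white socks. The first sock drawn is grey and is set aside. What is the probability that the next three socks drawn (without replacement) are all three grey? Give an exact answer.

After the first draw, 6 of the remaining 8 socks are grey.
P = 6/8 × 5/7 × 4/6 = 120/336 = 5/14.

5/14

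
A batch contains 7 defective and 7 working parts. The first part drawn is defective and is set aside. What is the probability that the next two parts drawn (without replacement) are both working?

7/26

With the first part removed, 7 working remain out of 13.
P = 7/13 × 6/12 = 42/156 = 7/26.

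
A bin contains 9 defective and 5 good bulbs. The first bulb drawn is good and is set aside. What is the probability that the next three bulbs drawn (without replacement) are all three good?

2/143

After the first draw, 4 of the remaining 13 bulbs are good.
P = 4/13 × 3/12 × 2/11 = 24/1716 = 2/143.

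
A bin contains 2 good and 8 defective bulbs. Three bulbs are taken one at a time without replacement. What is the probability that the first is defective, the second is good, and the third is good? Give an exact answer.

1/45

Chain rule:
P = 8/10 × 2/9 × 1/8 = 16/720 = 1/45.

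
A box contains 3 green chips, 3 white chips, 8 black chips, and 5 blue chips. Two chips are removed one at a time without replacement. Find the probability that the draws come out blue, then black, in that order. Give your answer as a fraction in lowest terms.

Each draw changes the counts, so multiply the conditional probabilities along the sequence:
P = 5/19 × 8/18 = 40/342 = 20/171.

20/171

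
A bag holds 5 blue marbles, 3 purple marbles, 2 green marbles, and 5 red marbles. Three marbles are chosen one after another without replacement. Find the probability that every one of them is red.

P = 5/15 × 4/14 × 3/13 = 60/2730 = 2/91.

2/91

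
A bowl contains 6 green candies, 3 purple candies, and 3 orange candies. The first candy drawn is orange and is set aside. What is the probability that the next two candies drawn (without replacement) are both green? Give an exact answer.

3/11

With the first candy removed, 6 green remain out of 11.
P = 6/11 × 5/10 = 30/110 = 3/11.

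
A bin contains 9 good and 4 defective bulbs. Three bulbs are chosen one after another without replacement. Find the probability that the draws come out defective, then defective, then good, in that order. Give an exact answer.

Each draw changes the counts, so multiply the conditional probabilities along the sequence:
P = 4/13 × 3/12 × 9/11 = 108/1716 = 9/143.

9/143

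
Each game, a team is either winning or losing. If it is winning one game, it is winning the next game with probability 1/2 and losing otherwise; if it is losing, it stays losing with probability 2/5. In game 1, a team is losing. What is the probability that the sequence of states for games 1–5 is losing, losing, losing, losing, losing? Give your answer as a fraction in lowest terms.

Game 1 is given. For each transition, use the conditional probability from the current state:
P(losing | losing) = 2/5; P(losing | losing) = 2/5; P(losing | losing) = 2/5; P(losing | losing) = 2/5.
P = 2/5 × 2/5 × 2/5 × 2/5 = 16/625.

16/625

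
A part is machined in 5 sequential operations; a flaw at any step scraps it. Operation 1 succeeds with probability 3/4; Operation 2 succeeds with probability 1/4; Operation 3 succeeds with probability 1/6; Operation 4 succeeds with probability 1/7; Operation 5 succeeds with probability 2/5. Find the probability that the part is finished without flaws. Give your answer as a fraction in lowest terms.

Each stage is reached only if all earlier stages succeed, so
P = 3/4 × 1/4 × 1/6 × 1/7 × 2/5 = 6/3360 = 1/560.

1/560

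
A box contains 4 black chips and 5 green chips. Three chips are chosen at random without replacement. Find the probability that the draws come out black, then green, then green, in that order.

Each draw changes the counts, so multiply the conditional probabilities along the sequence:
P = 4/9 × 5/8 × 4/7 = 80/504 = 10/63.

10/63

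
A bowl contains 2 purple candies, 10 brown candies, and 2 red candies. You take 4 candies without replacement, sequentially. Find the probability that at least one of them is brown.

1000/1001

P(no brown) = 4/14 × 3/13 × 2/12 × 1/11 = 24/24024 = 1/1001.
P(at least one) = 1 − 1/1001 = 1000/1001.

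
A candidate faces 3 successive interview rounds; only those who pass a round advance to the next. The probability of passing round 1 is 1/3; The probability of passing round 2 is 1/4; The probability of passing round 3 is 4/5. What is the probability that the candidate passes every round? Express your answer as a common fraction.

The events are sequential, so multiply the conditional probabilities:
P = 1/3 × 1/4 × 4/5 = 4/60 = 1/15.

1/15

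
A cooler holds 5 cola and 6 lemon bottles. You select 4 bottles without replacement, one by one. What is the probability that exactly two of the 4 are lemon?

5/11

One ordering (lemon drawn first) has probability 6/11 × 5/10 × 5/9 × 4/8 = 600/7920 = 5/66.
There are C(4,2) = 6 such orderings, each equally likely, so P = 6 × 5/66 = 5/11.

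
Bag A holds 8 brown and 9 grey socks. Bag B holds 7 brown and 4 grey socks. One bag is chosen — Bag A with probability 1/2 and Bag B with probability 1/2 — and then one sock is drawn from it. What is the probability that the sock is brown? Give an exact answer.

207/374

From Bag A: P(brown) = 8/17.
From Bag B: P(brown) = 7/11.
Total probability = (1/2)(8/17) + (1/2)(7/11) = 207/374.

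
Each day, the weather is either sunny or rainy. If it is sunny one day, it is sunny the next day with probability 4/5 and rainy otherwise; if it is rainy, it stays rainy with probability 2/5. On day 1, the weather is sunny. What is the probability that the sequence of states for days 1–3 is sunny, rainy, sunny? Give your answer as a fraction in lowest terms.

3/25

Day 1 is given. For each transition, use the conditional probability from the current state:
P(rainy | sunny) = 1/5; P(sunny | rainy) = 3/5.
P = 1/5 × 3/5 = 3/25.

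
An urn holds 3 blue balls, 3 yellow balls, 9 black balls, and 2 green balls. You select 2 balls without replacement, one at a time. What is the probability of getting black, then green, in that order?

Chain rule:
P = 9/17 × 2/16 = 18/272 = 9/136.

9/136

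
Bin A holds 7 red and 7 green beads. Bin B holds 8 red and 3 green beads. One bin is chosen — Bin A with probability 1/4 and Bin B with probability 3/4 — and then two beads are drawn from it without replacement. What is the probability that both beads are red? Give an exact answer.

1257/2860

From Bin A: P(both red) = (7/14)(6/13) = 3/13.
From Bin B: P(both red) = (8/11)(7/10) = 28/55.
Total probability = (1/4)(3/13) + (3/4)(28/55) = 1257/2860.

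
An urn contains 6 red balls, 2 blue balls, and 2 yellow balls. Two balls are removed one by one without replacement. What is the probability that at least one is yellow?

17/45

P(no yellow) = 8/10 × 7/9 = 56/90 = 28/45.
P(at least one) = 1 − 28/45 = 17/45.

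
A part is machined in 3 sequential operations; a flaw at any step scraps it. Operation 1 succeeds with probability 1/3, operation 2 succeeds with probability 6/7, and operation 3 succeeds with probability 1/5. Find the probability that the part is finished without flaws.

The events are sequential, so multiply the conditional probabilities:
P = 1/3 × 6/7 × 1/5 = 6/105 = 2/35.

2/35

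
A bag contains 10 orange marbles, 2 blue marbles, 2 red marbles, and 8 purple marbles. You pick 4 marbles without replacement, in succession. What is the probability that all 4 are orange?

6/209

P(every draw is orange) = 10/22 × 9/21 × 8/20 × 7/19 = 5040/175560 = 6/209.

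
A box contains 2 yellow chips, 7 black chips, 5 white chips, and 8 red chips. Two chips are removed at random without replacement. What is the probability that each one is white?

10/231

P(all white) = 5/22 × 4/21 = 20/462 = 10/231.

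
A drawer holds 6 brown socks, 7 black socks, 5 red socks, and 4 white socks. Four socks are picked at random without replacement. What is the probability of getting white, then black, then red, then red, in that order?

2/627

Multiply the probability of each draw given the previous ones:
P = 4/22 × 7/21 × 5/20 × 4/19 = 560/175560 = 2/627.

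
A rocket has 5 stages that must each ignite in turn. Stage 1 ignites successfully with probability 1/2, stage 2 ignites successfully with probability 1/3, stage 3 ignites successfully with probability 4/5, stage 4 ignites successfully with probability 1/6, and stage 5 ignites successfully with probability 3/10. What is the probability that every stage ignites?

Multiplying along the chain,
P = 1/2 × 1/3 × 4/5 × 1/6 × 3/10 = 12/1800 = 1/150.

1/150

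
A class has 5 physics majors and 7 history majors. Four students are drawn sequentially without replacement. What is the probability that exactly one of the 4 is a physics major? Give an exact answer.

One ordering (a physics major drawn first) has probability 5/12 × 7/11 × 6/10 × 5/9 = 1050/11880 = 35/396.
There are C(4,1) = 4 such orderings, each equally likely, so P = 4 × 35/396 = 35/99.

35/99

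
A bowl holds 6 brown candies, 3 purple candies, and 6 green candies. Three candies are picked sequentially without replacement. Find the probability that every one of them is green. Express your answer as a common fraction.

4/91

P(every draw is green) = 6/15 × 5/14 × 4/13 = 120/2730 = 4/91.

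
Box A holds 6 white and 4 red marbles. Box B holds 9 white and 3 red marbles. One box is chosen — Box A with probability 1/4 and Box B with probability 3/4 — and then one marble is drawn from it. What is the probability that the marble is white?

57/80

From Box A: P(white) = 6/10.
From Box B: P(white) = 9/12.
Total probability = (1/4)(6/10) + (3/4)(9/12) = 57/80.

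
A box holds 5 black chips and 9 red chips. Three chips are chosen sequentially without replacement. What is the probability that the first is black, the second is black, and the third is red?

Multiply the probability of each draw given the previous ones:
P = 5/14 × 4/13 × 9/12 = 180/2184 = 15/182.

15/182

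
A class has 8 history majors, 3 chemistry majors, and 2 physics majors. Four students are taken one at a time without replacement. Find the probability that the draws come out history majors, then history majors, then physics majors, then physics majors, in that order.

Chain rule:
P = 8/13 × 7/12 × 2/11 × 1/10 = 112/17160 = 14/2145.

14/2145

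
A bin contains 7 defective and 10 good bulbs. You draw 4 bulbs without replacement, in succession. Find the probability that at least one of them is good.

67/68

P(no good) = 7/17 × 6/16 × 5/15 × 4/14 = 840/57120 = 1/68.
P(at least one) = 1 − 1/68 = 67/68.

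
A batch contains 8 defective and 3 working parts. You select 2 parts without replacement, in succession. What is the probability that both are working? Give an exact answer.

3/55

P(all working) = 3/11 × 2/10 = 6/110 = 3/55.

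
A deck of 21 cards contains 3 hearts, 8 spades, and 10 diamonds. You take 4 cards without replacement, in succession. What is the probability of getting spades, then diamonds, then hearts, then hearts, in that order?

4/1197

Each draw changes the counts, so multiply the conditional probabilities along the sequence:
P = 8/21 × 10/20 × 3/19 × 2/18 = 480/143640 = 4/1197.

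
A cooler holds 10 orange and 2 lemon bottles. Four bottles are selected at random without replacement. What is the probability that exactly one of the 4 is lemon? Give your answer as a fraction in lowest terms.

16/33

One ordering (lemon drawn first) has probability 2/12 × 10/11 × 9/10 × 8/9 = 1440/11880 = 4/33.
There are C(4,1) = 4 such orderings, each equally likely, so P = 4 × 4/33 = 16/33.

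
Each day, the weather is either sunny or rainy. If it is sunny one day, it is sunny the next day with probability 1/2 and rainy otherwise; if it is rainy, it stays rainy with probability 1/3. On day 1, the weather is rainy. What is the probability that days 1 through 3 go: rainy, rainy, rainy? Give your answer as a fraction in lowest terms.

Day 1 is given. For each transition, use the conditional probability from the current state:
P(rainy | rainy) = 1/3; P(rainy | rainy) = 1/3.
P = 1/3 × 1/3 = 1/9.

1/9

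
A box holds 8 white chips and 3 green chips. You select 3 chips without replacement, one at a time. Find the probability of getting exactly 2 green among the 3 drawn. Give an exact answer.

8/55

One ordering (green drawn first) has probability 3/11 × 2/10 × 8/9 = 48/990 = 8/165.
There are C(3,2) = 3 such orderings, each equally likely, so P = 3 × 8/165 = 8/55.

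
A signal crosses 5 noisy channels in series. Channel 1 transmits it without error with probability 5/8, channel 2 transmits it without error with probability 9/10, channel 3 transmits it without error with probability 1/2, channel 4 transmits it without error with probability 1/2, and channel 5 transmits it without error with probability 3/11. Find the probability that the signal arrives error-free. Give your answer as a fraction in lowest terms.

The events are sequential, so multiply the conditional probabilities:
P = 5/8 × 9/10 × 1/2 × 1/2 × 3/11 = 135/3520 = 27/704.

27/704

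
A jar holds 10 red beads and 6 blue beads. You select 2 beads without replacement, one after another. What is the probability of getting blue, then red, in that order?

1/4

Chain rule:
P = 6/16 × 10/15 = 60/240 = 1/4.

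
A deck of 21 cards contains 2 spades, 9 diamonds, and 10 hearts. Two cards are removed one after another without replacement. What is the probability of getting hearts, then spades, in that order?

Each draw changes the counts, so multiply the conditional probabilities along the sequence:
P = 10/21 × 2/20 = 20/420 = 1/21.

1/21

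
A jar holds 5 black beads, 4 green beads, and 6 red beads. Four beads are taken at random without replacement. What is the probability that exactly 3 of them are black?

20/273

One ordering (black drawn first) has probability 5/15 × 4/14 × 3/13 × 10/12 = 600/32760 = 5/273.
There are C(4,3) = 4 such orderings, each equally likely, so P = 4 × 5/273 = 20/273.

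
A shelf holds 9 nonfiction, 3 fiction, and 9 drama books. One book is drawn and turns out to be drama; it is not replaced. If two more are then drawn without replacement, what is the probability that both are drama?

With the first book removed, 8 drama remain out of 20.
P = 8/20 × 7/19 = 56/380 = 14/95.

14/95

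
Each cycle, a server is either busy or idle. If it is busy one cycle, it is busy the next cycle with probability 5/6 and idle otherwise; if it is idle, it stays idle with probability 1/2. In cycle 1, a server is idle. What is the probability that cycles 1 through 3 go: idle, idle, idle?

Cycle 1 is given. For each transition, use the conditional probability from the current state:
P(idle | idle) = 1/2; P(idle | idle) = 1/2.
P = 1/2 × 1/2 = 1/4.

1/4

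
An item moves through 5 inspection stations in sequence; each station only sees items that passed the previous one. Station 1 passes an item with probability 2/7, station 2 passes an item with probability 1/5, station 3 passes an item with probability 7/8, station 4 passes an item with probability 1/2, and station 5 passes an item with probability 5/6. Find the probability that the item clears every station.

1/48

Multiplying along the chain,
P = 2/7 × 1/5 × 7/8 × 1/2 × 5/6 = 70/3360 = 1/48.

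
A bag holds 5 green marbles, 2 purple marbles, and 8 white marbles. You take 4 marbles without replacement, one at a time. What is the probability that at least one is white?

38/39

P(no white) = 7/15 × 6/14 × 5/13 × 4/12 = 840/32760 = 1/39.
P(at least one) = 1 − 1/39 = 38/39.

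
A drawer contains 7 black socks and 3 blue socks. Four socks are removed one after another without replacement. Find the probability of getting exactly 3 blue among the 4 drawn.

One ordering (blue drawn first) has probability 3/10 × 2/9 × 1/8 × 7/7 = 42/5040 = 1/120.
There are C(4,3) = 4 such orderings, each equally likely, so P = 4 × 1/120 = 1/30.

1/30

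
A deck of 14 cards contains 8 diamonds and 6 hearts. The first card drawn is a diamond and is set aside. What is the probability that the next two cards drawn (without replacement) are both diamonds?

7/26

After the first draw, 7 of the remaining 13 cards are diamonds.
P = 7/13 × 6/12 = 42/156 = 7/26.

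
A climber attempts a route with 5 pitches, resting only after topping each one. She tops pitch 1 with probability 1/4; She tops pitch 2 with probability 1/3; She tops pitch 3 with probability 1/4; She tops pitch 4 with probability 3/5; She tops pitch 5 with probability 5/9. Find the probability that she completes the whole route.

1/144

The events are sequential, so multiply the conditional probabilities:
P = 1/4 × 1/3 × 1/4 × 3/5 × 5/9 = 15/2160 = 1/144.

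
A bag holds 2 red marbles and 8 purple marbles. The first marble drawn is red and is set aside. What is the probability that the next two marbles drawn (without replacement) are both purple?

7/9

After the first draw, 8 of the remaining 9 marbles are purple.
P = 8/9 × 7/8 = 56/72 = 7/9.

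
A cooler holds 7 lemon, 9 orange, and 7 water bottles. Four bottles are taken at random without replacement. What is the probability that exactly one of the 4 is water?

112/253

One ordering (water drawn first) has probability 7/23 × 16/22 × 15/21 × 14/20 = 23520/212520 = 28/253.
There are C(4,1) = 4 such orderings, each equally likely, so P = 4 × 28/253 = 112/253.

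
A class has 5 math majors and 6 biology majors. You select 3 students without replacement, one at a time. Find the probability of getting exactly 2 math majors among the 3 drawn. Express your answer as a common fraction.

4/11

One ordering (math majors drawn first) has probability 5/11 × 4/10 × 6/9 = 120/990 = 4/33.
There are C(3,2) = 3 such orderings, each equally likely, so P = 3 × 4/33 = 4/11.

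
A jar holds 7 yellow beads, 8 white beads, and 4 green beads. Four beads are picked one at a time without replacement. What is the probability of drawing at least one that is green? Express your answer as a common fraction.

P(no green) = 15/19 × 14/18 × 13/17 × 12/16 = 32760/93024 = 455/1292.
P(at least one) = 1 − 455/1292 = 837/1292.

837/1292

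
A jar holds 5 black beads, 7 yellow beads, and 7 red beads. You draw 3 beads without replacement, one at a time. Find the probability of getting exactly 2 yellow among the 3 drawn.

84/323

One ordering (yellow drawn first) has probability 7/19 × 6/18 × 12/17 = 504/5814 = 28/323.
There are C(3,2) = 3 such orderings, each equally likely, so P = 3 × 28/323 = 84/323.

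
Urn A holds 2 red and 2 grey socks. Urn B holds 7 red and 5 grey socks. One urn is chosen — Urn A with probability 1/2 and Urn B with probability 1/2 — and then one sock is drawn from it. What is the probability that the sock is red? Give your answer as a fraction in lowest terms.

From Urn A: P(red) = 2/4.
From Urn B: P(red) = 7/12.
Total probability = (1/2)(2/4) + (1/2)(7/12) = 13/24.

13/24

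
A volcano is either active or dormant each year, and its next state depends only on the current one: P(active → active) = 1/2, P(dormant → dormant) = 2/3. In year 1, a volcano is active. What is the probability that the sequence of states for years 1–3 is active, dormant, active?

Year 1 is given. For each transition, use the conditional probability from the current state:
P(dormant | active) = 1/2; P(active | dormant) = 1/3.
P = 1/2 × 1/3 = 1/6.

1/6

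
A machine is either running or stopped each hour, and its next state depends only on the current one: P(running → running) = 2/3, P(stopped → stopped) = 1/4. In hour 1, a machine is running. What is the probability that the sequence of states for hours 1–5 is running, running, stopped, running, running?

Hour 1 is given. For each transition, use the conditional probability from the current state:
P(running | running) = 2/3; P(stopped | running) = 1/3; P(running | stopped) = 3/4; P(running | running) = 2/3.
P = 2/3 × 1/3 × 3/4 × 2/3 = 12/108 = 1/9.

1/9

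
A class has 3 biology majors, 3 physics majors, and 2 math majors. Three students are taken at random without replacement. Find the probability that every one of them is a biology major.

1/56

P(every draw is a biology major) = 3/8 × 2/7 × 1/6 = 6/336 = 1/56.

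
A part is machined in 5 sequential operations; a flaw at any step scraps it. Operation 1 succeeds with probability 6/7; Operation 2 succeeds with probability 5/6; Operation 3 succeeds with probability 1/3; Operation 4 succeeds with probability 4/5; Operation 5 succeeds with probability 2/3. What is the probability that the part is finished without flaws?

8/63

Each stage is reached only if all earlier stages succeed, so
P = 6/7 × 5/6 × 1/3 × 4/5 × 2/3 = 240/1890 = 8/63.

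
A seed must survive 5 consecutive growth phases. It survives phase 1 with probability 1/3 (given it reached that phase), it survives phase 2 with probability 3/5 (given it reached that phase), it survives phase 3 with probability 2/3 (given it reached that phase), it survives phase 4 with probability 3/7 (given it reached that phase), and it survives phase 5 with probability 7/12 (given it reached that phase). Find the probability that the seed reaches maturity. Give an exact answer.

The events are sequential, so multiply the conditional probabilities:
P = 1/3 × 3/5 × 2/3 × 3/7 × 7/12 = 126/3780 = 1/30.

1/30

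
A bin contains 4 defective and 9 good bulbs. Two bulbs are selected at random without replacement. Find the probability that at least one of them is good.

12/13

P(no good) = 4/13 × 3/12 = 12/156 = 1/13.
P(at least one) = 1 − 1/13 = 12/13.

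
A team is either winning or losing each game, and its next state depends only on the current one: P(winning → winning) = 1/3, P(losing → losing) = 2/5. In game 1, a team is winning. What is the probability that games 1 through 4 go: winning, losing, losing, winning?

4/25

Game 1 is given. For each transition, use the conditional probability from the current state:
P(losing | winning) = 2/3; P(losing | losing) = 2/5; P(winning | losing) = 3/5.
P = 2/3 × 2/5 × 3/5 = 12/75 = 4/25.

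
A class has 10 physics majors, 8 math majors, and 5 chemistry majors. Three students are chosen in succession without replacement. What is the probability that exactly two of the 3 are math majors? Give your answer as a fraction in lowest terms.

60/253

One ordering (math majors drawn first) has probability 8/23 × 7/22 × 15/21 = 840/10626 = 20/253.
There are C(3,2) = 3 such orderings, each equally likely, so P = 3 × 20/253 = 60/253.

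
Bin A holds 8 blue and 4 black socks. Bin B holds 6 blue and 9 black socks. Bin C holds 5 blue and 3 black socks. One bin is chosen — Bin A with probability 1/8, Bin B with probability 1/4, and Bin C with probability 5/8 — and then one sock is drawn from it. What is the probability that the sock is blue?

From Bin A: P(blue) = 8/12.
From Bin B: P(blue) = 6/15.
From Bin C: P(blue) = 5/8.
Total probability = (1/8)(8/12) + (1/4)(6/15) + (5/8)(5/8) = 551/960.

551/960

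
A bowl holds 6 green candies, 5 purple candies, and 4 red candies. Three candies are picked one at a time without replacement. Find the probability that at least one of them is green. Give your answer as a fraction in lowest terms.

P(no green) = 9/15 × 8/14 × 7/13 = 504/2730 = 12/65.
P(at least one) = 1 − 12/65 = 53/65.

53/65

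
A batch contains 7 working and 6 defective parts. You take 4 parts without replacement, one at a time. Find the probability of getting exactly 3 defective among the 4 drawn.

28/143

One ordering (defective drawn first) has probability 6/13 × 5/12 × 4/11 × 7/10 = 840/17160 = 7/143.
There are C(4,3) = 4 such orderings, each equally likely, so P = 4 × 7/143 = 28/143.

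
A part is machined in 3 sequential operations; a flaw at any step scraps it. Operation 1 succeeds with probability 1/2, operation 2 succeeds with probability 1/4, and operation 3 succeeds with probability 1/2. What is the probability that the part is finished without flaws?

The events are sequential, so multiply the conditional probabilities:
P = 1/2 × 1/4 × 1/2 = 1/16.

1/16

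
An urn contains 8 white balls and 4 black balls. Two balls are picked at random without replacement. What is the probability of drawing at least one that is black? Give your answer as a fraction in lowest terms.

19/33

P(no black) = 8/12 × 7/11 = 56/132 = 14/33.
P(at least one) = 1 − 14/33 = 19/33.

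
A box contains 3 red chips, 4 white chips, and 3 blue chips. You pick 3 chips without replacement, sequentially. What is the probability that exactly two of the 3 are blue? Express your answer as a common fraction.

7/40

One ordering (blue drawn first) has probability 3/10 × 2/9 × 7/8 = 42/720 = 7/120.
There are C(3,2) = 3 such orderings, each equally likely, so P = 3 × 7/120 = 7/40.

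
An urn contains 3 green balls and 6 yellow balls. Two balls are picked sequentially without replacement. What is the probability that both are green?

1/12

P(all green) = 3/9 × 2/8 = 6/72 = 1/12.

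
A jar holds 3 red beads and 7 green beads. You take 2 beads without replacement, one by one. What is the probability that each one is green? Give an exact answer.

P(all green) = 7/10 × 6/9 = 42/90 = 7/15.

7/15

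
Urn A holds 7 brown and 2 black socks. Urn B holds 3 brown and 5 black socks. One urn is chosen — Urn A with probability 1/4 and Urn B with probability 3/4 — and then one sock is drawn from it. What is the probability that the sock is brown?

From Urn A: P(brown) = 7/9.
From Urn B: P(brown) = 3/8.
Total probability = (1/4)(7/9) + (3/4)(3/8) = 137/288.

137/288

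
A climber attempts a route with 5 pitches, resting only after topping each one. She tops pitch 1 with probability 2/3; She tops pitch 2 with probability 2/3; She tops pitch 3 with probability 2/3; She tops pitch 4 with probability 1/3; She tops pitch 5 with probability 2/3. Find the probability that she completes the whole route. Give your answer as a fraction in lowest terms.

16/243

Multiplying along the chain,
P = 2/3 × 2/3 × 2/3 × 1/3 × 2/3 = 16/243.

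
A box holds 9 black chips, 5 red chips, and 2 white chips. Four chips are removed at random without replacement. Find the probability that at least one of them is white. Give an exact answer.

P(no white) = 14/16 × 13/15 × 12/14 × 11/13 = 24024/43680 = 11/20.
P(at least one) = 1 − 11/20 = 9/20.

9/20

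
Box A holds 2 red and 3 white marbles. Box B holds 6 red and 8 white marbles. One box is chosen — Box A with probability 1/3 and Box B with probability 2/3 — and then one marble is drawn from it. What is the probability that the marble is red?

44/105

From Box A: P(red) = 2/5.
From Box B: P(red) = 6/14.
Total probability = (1/3)(2/5) + (2/3)(6/14) = 44/105.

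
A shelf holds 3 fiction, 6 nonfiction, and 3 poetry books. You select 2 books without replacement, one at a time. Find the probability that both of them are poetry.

1/22

P(all poetry) = 3/12 × 2/11 = 6/132 = 1/22.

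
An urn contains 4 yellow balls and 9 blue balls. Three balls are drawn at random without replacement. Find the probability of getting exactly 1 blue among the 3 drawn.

27/143

One ordering (blue drawn first) has probability 9/13 × 4/12 × 3/11 = 108/1716 = 9/143.
There are C(3,1) = 3 such orderings, each equally likely, so P = 3 × 9/143 = 27/143.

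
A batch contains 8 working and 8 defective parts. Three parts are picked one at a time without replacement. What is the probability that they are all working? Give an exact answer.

1/10

P = 8/16 × 7/15 × 6/14 = 336/3360 = 1/10.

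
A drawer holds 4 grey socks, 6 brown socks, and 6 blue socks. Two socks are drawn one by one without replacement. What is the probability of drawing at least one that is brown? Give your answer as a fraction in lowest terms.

5/8

P(no brown) = 10/16 × 9/15 = 90/240 = 3/8.
P(at least one) = 1 − 3/8 = 5/8.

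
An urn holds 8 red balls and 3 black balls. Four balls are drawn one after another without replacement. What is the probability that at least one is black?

26/33

P(no black) = 8/11 × 7/10 × 6/9 × 5/8 = 1680/7920 = 7/33.
P(at least one) = 1 − 7/33 = 26/33.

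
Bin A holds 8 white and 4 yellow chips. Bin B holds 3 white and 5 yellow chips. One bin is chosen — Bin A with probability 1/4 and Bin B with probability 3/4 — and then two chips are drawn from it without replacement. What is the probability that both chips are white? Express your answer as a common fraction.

From Bin A: P(both white) = (8/12)(7/11) = 14/33.
From Bin B: P(both white) = (3/8)(2/7) = 3/28.
Total probability = (1/4)(14/33) + (3/4)(3/28) = 689/3696.

689/3696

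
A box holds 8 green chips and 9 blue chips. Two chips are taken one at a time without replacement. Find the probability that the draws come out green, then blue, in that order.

Multiply the probability of each draw given the previous ones:
P = 8/17 × 9/16 = 72/272 = 9/34.

9/34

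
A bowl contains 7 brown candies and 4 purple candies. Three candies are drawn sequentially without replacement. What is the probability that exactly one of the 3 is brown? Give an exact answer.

One ordering (brown drawn first) has probability 7/11 × 4/10 × 3/9 = 84/990 = 14/165.
There are C(3,1) = 3 such orderings, each equally likely, so P = 3 × 14/165 = 14/55.

14/55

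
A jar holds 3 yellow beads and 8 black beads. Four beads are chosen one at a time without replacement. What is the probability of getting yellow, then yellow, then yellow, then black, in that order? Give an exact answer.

Each draw changes the counts, so multiply the conditional probabilities along the sequence:
P = 3/11 × 2/10 × 1/9 × 8/8 = 48/7920 = 1/165.

1/165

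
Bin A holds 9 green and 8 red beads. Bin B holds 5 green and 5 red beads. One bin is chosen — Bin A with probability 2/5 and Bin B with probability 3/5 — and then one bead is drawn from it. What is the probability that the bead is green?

87/170

From Bin A: P(green) = 9/17.
From Bin B: P(green) = 5/10.
Total probability = (2/5)(9/17) + (3/5)(5/10) = 87/170.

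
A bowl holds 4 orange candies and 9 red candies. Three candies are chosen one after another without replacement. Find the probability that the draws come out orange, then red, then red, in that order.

Chain rule:
P = 4/13 × 9/12 × 8/11 = 288/1716 = 24/143.

24/143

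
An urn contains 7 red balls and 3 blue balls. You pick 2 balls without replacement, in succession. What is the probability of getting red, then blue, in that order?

7/30

Chain rule:
P = 7/10 × 3/9 = 21/90 = 7/30.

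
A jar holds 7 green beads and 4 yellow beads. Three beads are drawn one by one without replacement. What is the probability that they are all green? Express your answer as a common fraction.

7/33

P(all green) = 7/11 × 6/10 × 5/9 = 210/990 = 7/33.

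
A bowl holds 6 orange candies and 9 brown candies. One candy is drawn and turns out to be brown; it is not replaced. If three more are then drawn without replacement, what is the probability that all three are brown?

2/13

With the first candy removed, 8 brown remain out of 14.
P = 8/14 × 7/13 × 6/12 = 336/2184 = 2/13.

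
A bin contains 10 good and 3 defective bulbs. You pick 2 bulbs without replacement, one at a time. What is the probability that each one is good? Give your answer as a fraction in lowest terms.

15/26

P(every draw is good) = 10/13 × 9/12 = 90/156 = 15/26.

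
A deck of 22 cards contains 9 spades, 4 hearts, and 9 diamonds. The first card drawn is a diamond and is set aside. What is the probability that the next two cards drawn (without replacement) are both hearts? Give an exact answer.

After the first draw, 4 of the remaining 21 cards are hearts.
P = 4/21 × 3/20 = 12/420 = 1/35.

1/35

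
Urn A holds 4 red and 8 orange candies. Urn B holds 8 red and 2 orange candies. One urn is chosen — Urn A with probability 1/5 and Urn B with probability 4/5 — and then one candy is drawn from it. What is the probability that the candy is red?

53/75

From Urn A: P(red) = 4/12.
From Urn B: P(red) = 8/10.
Total probability = (1/5)(4/12) + (4/5)(8/10) = 53/75.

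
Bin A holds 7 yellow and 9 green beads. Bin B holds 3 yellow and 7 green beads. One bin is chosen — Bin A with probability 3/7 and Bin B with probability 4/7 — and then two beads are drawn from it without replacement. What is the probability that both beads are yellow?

19/168

From Bin A: P(both yellow) = (7/16)(6/15) = 7/40.
From Bin B: P(both yellow) = (3/10)(2/9) = 1/15.
Total probability = (3/7)(7/40) + (4/7)(1/15) = 19/168.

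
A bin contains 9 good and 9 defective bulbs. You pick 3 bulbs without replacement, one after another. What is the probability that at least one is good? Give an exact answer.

P(no good) = 9/18 × 8/17 × 7/16 = 504/4896 = 7/68.
P(at least one) = 1 − 7/68 = 61/68.

61/68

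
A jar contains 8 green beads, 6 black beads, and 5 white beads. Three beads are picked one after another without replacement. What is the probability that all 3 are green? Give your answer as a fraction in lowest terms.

P(all green) = 8/19 × 7/18 × 6/17 = 336/5814 = 56/969.

56/969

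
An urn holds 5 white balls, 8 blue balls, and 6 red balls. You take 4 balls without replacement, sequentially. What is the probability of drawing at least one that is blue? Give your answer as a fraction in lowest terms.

P(no blue) = 11/19 × 10/18 × 9/17 × 8/16 = 7920/93024 = 55/646.
P(at least one) = 1 − 55/646 = 591/646.

591/646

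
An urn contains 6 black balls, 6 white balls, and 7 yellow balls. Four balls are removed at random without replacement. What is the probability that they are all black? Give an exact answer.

P(every draw is black) = 6/19 × 5/18 × 4/17 × 3/16 = 360/93024 = 5/1292.

5/1292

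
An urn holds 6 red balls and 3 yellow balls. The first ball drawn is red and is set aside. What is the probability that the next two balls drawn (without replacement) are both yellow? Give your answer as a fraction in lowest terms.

3/28

With the first ball removed, 3 yellow remain out of 8.
P = 3/8 × 2/7 = 6/56 = 3/28.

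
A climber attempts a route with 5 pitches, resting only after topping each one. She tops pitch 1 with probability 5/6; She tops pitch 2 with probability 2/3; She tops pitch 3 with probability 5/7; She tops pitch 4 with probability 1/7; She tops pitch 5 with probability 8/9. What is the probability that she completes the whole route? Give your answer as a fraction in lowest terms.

The events are sequential, so multiply the conditional probabilities:
P = 5/6 × 2/3 × 5/7 × 1/7 × 8/9 = 400/7938 = 200/3969.

200/3969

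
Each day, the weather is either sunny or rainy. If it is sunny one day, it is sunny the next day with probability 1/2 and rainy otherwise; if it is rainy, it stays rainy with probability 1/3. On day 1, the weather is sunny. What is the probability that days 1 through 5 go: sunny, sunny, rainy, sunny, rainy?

1/12

Day 1 is given. For each transition, use the conditional probability from the current state:
P(sunny | sunny) = 1/2; P(rainy | sunny) = 1/2; P(sunny | rainy) = 2/3; P(rainy | sunny) = 1/2.
P = 1/2 × 1/2 × 2/3 × 1/2 = 2/24 = 1/12.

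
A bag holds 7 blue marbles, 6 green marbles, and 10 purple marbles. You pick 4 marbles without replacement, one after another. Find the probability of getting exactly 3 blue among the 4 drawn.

16/253

One ordering (blue drawn first) has probability 7/23 × 6/22 × 5/21 × 16/20 = 3360/212520 = 4/253.
There are C(4,3) = 4 such orderings, each equally likely, so P = 4 × 4/253 = 16/253.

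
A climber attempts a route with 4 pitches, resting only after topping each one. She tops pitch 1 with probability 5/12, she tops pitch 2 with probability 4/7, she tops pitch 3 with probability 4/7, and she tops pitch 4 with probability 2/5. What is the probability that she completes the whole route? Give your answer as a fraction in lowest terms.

8/147

Multiplying along the chain,
P = 5/12 × 4/7 × 4/7 × 2/5 = 160/2940 = 8/147.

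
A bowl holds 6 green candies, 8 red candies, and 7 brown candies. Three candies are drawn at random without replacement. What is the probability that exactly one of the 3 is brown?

One ordering (brown drawn first) has probability 7/21 × 14/20 × 13/19 = 1274/7980 = 91/570.
There are C(3,1) = 3 such orderings, each equally likely, so P = 3 × 91/570 = 91/190.

91/190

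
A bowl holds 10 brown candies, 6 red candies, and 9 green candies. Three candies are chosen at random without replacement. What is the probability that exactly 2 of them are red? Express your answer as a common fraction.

57/460

One ordering (red drawn first) has probability 6/25 × 5/24 × 19/23 = 570/13800 = 19/460.
There are C(3,2) = 3 such orderings, each equally likely, so P = 3 × 19/460 = 57/460.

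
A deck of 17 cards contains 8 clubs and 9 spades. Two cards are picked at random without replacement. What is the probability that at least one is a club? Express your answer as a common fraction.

P(no clubs) = 9/17 × 8/16 = 72/272 = 9/34.
P(at least one) = 1 − 9/34 = 25/34.

25/34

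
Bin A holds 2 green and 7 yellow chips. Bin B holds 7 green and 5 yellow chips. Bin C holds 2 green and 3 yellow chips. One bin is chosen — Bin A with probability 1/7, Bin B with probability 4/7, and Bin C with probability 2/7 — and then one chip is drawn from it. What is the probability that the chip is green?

From Bin A: P(green) = 2/9.
From Bin B: P(green) = 7/12.
From Bin C: P(green) = 2/5.
Total probability = (1/7)(2/9) + (4/7)(7/12) + (2/7)(2/5) = 151/315.

151/315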